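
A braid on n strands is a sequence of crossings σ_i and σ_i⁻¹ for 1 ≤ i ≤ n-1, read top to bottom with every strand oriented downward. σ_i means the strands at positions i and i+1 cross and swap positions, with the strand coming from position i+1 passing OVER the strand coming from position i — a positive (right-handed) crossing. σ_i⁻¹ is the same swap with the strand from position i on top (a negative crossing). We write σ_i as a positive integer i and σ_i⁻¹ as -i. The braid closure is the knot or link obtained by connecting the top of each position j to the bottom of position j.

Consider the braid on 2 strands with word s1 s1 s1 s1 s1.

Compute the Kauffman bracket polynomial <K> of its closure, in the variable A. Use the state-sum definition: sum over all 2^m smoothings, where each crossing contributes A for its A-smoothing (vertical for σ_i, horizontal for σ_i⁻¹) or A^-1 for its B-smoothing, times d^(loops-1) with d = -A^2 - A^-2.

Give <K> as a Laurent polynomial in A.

-A^7 - A^-1 + A^-5 - A^-9 + A^-13

Derivation:
Braid: s1 s1 s1 s1 s1 on 2 strands, 5 crossings.
Writhe w = (#positive) - (#negative) = 5 - 0 = 5.
Computing the Kauffman bracket via state sum. There are 2^5 = 32 states.
Smooth each crossing (0=||, 1=⌣⌢); contribution A^(Σ sign_k(1-2s_k)) * d^(L-1).
  state 00000: A-exp=+5, loops=2, term = A^5 * d^1
  state 00001: A-exp=+3, loops=1, term = A^3 * d^0
  state 00010: A-exp=+3, loops=1, term = A^3 * d^0
  state 00011: A-exp=+1, loops=2, term = A^1 * d^1
  state 00100: A-exp=+3, loops=1, term = A^3 * d^0
  state 00101: A-exp=+1, loops=2, term = A^1 * d^1
  state 00110: A-exp=+1, loops=2, term = A^1 * d^1
  state 00111: A-exp=-1, loops=3, term = A^-1 * d^2
  state 01000: A-exp=+3, loops=1, term = A^3 * d^0
  state 01001: A-exp=+1, loops=2, term = A^1 * d^1
  state 01010: A-exp=+1, loops=2, term = A^1 * d^1
  state 01011: A-exp=-1, loops=3, term = A^-1 * d^2
  state 01100: A-exp=+1, loops=2, term = A^1 * d^1
  state 01101: A-exp=-1, loops=3, term = A^-1 * d^2
  state 01110: A-exp=-1, loops=3, term = A^-1 * d^2
  state 01111: A-exp=-3, loops=4, term = A^-3 * d^3
  state 10000: A-exp=+3, loops=1, term = A^3 * d^0
  state 10001: A-exp=+1, loops=2, term = A^1 * d^1
  state 10010: A-exp=+1, loops=2, term = A^1 * d^1
  state 10011: A-exp=-1, loops=3, term = A^-1 * d^2
  state 10100: A-exp=+1, loops=2, term = A^1 * d^1
  state 10101: A-exp=-1, loops=3, term = A^-1 * d^2
  state 10110: A-exp=-1, loops=3, term = A^-1 * d^2
  state 10111: A-exp=-3, loops=4, term = A^-3 * d^3
  state 11000: A-exp=+1, loops=2, term = A^1 * d^1
  state 11001: A-exp=-1, loops=3, term = A^-1 * d^2
  state 11010: A-exp=-1, loops=3, term = A^-1 * d^2
  state 11011: A-exp=-3, loops=4, term = A^-3 * d^3
  state 11100: A-exp=-1, loops=3, term = A^-1 * d^2
  state 11101: A-exp=-3, loops=4, term = A^-3 * d^3
  state 11110: A-exp=-3, loops=4, term = A^-3 * d^3
  state 11111: A-exp=-5, loops=5, term = A^-5 * d^4
Collect the terms by A-exponent (count of states per loop number):
Powers of d = -A^2 - A^-2: d^2 = A^4 + 2 + A^-4; d^3 = -A^6 - 3*A^2 - 3*A^-2 - A^-6; d^4 = A^8 + 4*A^4 + 6 + 4*A^-4 + A^-8.
  A^5 * (d) = -A^7 - A^3
  A^3 * (5) = 5*A^3
  A^1 * (10*d) = -10*A^3 - 10*A^-1
  A^-1 * (10*d^2) = 10*A^3 + 20*A^-1 + 10*A^-5
  A^-3 * (5*d^3) = -5*A^3 - 15*A^-1 - 15*A^-5 - 5*A^-9
  A^-5 * (d^4) = A^3 + 4*A^-1 + 6*A^-5 + 4*A^-9 + A^-13
Summing the groups: <K> = -A^7 - A^-1 + A^-5 - A^-9 + A^-13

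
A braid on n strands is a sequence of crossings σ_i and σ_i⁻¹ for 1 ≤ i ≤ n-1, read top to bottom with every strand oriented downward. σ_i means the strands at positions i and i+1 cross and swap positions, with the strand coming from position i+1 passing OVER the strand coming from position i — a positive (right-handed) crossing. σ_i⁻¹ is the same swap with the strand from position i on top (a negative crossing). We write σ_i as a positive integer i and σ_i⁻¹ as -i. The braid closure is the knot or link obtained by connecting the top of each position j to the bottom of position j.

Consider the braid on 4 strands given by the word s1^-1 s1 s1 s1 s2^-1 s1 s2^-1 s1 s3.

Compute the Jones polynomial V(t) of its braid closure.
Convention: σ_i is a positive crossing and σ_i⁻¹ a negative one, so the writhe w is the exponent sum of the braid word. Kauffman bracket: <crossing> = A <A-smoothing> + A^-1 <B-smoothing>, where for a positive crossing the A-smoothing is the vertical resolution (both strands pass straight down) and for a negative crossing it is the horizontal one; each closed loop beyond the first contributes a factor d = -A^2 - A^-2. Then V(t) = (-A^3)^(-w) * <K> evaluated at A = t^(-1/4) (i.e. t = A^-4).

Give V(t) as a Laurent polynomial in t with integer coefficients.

t^5 - 2*t^4 + 2*t^3 - 2*t^2 + 2*t - 1 + t^-1

Derivation:
The presented braid s1^-1 s1 s1 s1 s2^-1 s1 s2^-1 s1 s3 on 4 strands reduces by inverse Markov moves (closure unchanged at each step):
  Destabilize: the word has the form β·s3 where s3 occurs only as the final letter (β ∈ B_3); drop it and the last strand → 3 strands.
  Deconjugate: the word is γ·β·γ⁻¹ with γ = s1^-1 (prefix) and γ⁻¹ = s1 (suffix); strip both.
Reduced to β = s1 s1 s1 s2^-1 s1 s2^-1 on 3 strands, 6 crossings.
Compute on β:
Braid: s1 s1 s1 s2^-1 s1 s2^-1 on 3 strands, 6 crossings.
Writhe w = (#positive) - (#negative) = 4 - 2 = 2.
Enumerate smoothing states for the bracket polynomial. There are 2^6 = 64 states.
For each crossing: s=0 is the vertical smoothing, s=1 horizontal. Crossing k contributes A^(sign_k * (1 - 2*s_k)); loop factor d = -A^2 - A^-2.
Tabulate the states by total A-exponent and number of loops L (A-exp: L × count):
  A^6: L=3 ×1
  A^4: L=2 ×6
  A^2: L=1 ×11, L=3 ×4
  A^0: L=2 ×19, L=4 ×1
  A^-2: L=3 ×15
  A^-4: L=4 ×6
  A^-6: L=5 ×1
Each group contributes A^e * Σ count * d^(L-1):
Powers of d = -A^2 - A^-2: d^2 = A^4 + 2 + A^-4; d^3 = -A^6 - 3*A^2 - 3*A^-2 - A^-6; d^4 = A^8 + 4*A^4 + 6 + 4*A^-4 + A^-8.
  A^6 * (d^2) = A^10 + 2*A^6 + A^2
  A^4 * (6*d) = -6*A^6 - 6*A^2
  A^2 * (11 + 4*d^2) = 4*A^6 + 19*A^2 + 4*A^-2
  A^0 * (19*d + d^3) = -A^6 - 22*A^2 - 22*A^-2 - A^-6
  A^-2 * (15*d^2) = 15*A^2 + 30*A^-2 + 15*A^-6
  A^-4 * (6*d^3) = -6*A^2 - 18*A^-2 - 18*A^-6 - 6*A^-10
  A^-6 * (d^4) = A^2 + 4*A^-2 + 6*A^-6 + 4*A^-10 + A^-14
Summing the groups: <K> = A^10 - A^6 + 2*A^2 - 2*A^-2 + 2*A^-6 - 2*A^-10 + A^-14
Normalise by the writhe: (-A^3)^(-w) = (-A^3)^(-2) = A^-6, so f(A) = A^-6 * <K> = A^4 - 1 + 2*A^-4 - 2*A^-8 + 2*A^-12 - 2*A^-16 + A^-20.
Substitute A = t^(-1/4), i.e. A^e → t^(-e/4): V(t) = t^5 - 2*t^4 + 2*t^3 - 2*t^2 + 2*t - 1 + t^-1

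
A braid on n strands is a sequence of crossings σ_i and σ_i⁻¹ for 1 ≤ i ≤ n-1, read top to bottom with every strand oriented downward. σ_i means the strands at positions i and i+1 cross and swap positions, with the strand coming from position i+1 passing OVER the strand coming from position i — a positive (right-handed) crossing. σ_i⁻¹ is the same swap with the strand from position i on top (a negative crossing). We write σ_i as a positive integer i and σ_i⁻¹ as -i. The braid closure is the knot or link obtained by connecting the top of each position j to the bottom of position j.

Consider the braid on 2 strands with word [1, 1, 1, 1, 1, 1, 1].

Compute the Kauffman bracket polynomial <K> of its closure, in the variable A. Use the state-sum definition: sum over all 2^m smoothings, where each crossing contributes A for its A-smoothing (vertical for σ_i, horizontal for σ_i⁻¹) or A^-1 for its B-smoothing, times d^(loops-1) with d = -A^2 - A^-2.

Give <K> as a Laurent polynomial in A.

-A^9 - A + A^-3 - A^-7 + A^-11 - A^-15 + A^-19

Derivation:
Braid: s1 s1 s1 s1 s1 s1 s1 on 2 strands, 7 crossings.
Writhe w = (#positive) - (#negative) = 7 - 0 = 7.
Enumerate smoothing states for the bracket polynomial. There are 2^7 = 128 states.
Smooth each crossing (0=||, 1=⌣⌢); contribution A^(Σ sign_k(1-2s_k)) * d^(L-1).
Tabulate the states by total A-exponent and number of loops L (A-exp: L × count):
  A^7: L=2 ×1
  A^5: L=1 ×7
  A^3: L=2 ×21
  A^1: L=3 ×35
  A^-1: L=4 ×35
  A^-3: L=5 ×21
  A^-5: L=6 ×7
  A^-7: L=7 ×1
Each group contributes A^e * Σ count * d^(L-1):
Powers of d = -A^2 - A^-2: d^2 = A^4 + 2 + A^-4; d^3 = -A^6 - 3*A^2 - 3*A^-2 - A^-6; d^4 = A^8 + 4*A^4 + 6 + 4*A^-4 + A^-8; d^5 = -A^10 - 5*A^6 - 10*A^2 - 10*A^-2 - 5*A^-6 - A^-10; d^6 = A^12 + 6*A^8 + 15*A^4 + 20 + 15*A^-4 + 6*A^-8 + A^-12.
  A^7 * (d) = -A^9 - A^5
  A^5 * (7) = 7*A^5
  A^3 * (21*d) = -21*A^5 - 21*A
  A^1 * (35*d^2) = 35*A^5 + 70*A + 35*A^-3
  A^-1 * (35*d^3) = -35*A^5 - 105*A - 105*A^-3 - 35*A^-7
  A^-3 * (21*d^4) = 21*A^5 + 84*A + 126*A^-3 + 84*A^-7 + 21*A^-11
  A^-5 * (7*d^5) = -7*A^5 - 35*A - 70*A^-3 - 70*A^-7 - 35*A^-11 - 7*A^-15
  A^-7 * (d^6) = A^5 + 6*A + 15*A^-3 + 20*A^-7 + 15*A^-11 + 6*A^-15 + A^-19
Summing the groups: <K> = -A^9 - A + A^-3 - A^-7 + A^-11 - A^-15 + A^-19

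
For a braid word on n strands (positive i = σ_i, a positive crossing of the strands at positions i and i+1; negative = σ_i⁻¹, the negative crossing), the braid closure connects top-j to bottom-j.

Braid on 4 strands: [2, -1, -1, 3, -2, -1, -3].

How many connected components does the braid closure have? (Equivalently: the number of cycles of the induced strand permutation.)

1

Derivation:
Track the strand permutation on 4 strands, starting from identity.
  step 1: s2 swaps positions 2,3 -> [1 3 2 4]
  step 2: s1^-1 swaps positions 1,2 -> [3 1 2 4]
  step 3: s1^-1 swaps positions 1,2 -> [1 3 2 4]
  step 4: s3 swaps positions 3,4 -> [1 3 4 2]
  step 5: s2^-1 swaps positions 2,3 -> [1 4 3 2]
  step 6: s1^-1 swaps positions 1,2 -> [4 1 3 2]
  step 7: s3^-1 swaps positions 3,4 -> [4 1 2 3]
Final permutation (position -> original strand): [4 1 2 3]
Closure components = cycle count of this permutation = 1.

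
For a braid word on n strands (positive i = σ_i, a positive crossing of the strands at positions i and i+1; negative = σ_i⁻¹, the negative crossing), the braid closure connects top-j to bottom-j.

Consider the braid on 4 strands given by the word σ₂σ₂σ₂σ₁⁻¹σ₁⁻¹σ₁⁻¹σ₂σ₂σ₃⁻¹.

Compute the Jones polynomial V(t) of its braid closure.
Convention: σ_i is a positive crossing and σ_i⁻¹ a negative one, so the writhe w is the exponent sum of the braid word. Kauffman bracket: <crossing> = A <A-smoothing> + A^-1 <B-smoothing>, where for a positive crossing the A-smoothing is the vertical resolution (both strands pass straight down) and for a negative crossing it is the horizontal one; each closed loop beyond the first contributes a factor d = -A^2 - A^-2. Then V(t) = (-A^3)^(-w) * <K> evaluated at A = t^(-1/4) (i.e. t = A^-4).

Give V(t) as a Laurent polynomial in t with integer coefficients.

The presented braid s2 s2 s2 s1^-1 s1^-1 s1^-1 s2 s2 s3^-1 on 4 strands reduces by inverse Markov moves (closure unchanged at each step):
  Destabilize: the word has the form β·s3^-1 where s3^-1 occurs only as the final letter (β ∈ B_3); drop it and the last strand → 3 strands.
Reduced to β = s2 s2 s2 s1^-1 s1^-1 s1^-1 s2 s2 on 3 strands, 8 crossings.
Compute on β:
Braid: s2 s2 s2 s1^-1 s1^-1 s1^-1 s2 s2 on 3 strands, 8 crossings.
Writhe w = (#positive) - (#negative) = 5 - 3 = 2.
Computing the Kauffman bracket via state sum. There are 2^8 = 256 states.
Smooth each crossing (0=||, 1=⌣⌢); contribution A^(Σ sign_k(1-2s_k)) * d^(L-1).
Tabulate the states by total A-exponent and number of loops L (A-exp: L × count):
  A^8: L=4 ×1
  A^6: L=3 ×8
  A^4: L=2 ×18, L=4 ×10
  A^2: L=1 ×15, L=3 ×31, L=5 ×10
  A^0: L=2 ×35, L=4 ×30, L=6 ×5
  A^-2: L=3 ×40, L=5 ×15, L=7 ×1
  A^-4: L=4 ×25, L=6 ×3
  A^-6: L=5 ×8
  A^-8: L=6 ×1
Each group contributes A^e * Σ count * d^(L-1):
Powers of d = -A^2 - A^-2: d^2 = A^4 + 2 + A^-4; d^3 = -A^6 - 3*A^2 - 3*A^-2 - A^-6; d^4 = A^8 + 4*A^4 + 6 + 4*A^-4 + A^-8; d^5 = -A^10 - 5*A^6 - 10*A^2 - 10*A^-2 - 5*A^-6 - A^-10; d^6 = A^12 + 6*A^8 + 15*A^4 + 20 + 15*A^-4 + 6*A^-8 + A^-12.
  A^8 * (d^3) = -A^14 - 3*A^10 - 3*A^6 - A^2
  A^6 * (8*d^2) = 8*A^10 + 16*A^6 + 8*A^2
  A^4 * (18*d + 10*d^3) = -10*A^10 - 48*A^6 - 48*A^2 - 10*A^-2
  A^2 * (15 + 31*d^2 + 10*d^4) = 10*A^10 + 71*A^6 + 137*A^2 + 71*A^-2 + 10*A^-6
  A^0 * (35*d + 30*d^3 + 5*d^5) = -5*A^10 - 55*A^6 - 175*A^2 - 175*A^-2 - 55*A^-6 - 5*A^-10
  A^-2 * (40*d^2 + 15*d^4 + d^6) = A^10 + 21*A^6 + 115*A^2 + 190*A^-2 + 115*A^-6 + 21*A^-10 + A^-14
  A^-4 * (25*d^3 + 3*d^5) = -3*A^6 - 40*A^2 - 105*A^-2 - 105*A^-6 - 40*A^-10 - 3*A^-14
  A^-6 * (8*d^4) = 8*A^2 + 32*A^-2 + 48*A^-6 + 32*A^-10 + 8*A^-14
  A^-8 * (d^5) = -A^2 - 5*A^-2 - 10*A^-6 - 10*A^-10 - 5*A^-14 - A^-18
Summing the groups: <K> = -A^14 + A^10 - A^6 + 3*A^2 - 2*A^-2 + 3*A^-6 - 2*A^-10 + A^-14 - A^-18
Normalise by the writhe: (-A^3)^(-w) = (-A^3)^(-2) = A^-6, so f(A) = A^-6 * <K> = -A^8 + A^4 - 1 + 3*A^-4 - 2*A^-8 + 3*A^-12 - 2*A^-16 + A^-20 - A^-24.
Substitute A = t^(-1/4), i.e. A^e → t^(-e/4): V(t) = -t^6 + t^5 - 2*t^4 + 3*t^3 - 2*t^2 + 3*t - 1 + t^-1 - t^-2

Answer: -t^6 + t^5 - 2*t^4 + 3*t^3 - 2*t^2 + 3*t - 1 + t^-1 - t^-2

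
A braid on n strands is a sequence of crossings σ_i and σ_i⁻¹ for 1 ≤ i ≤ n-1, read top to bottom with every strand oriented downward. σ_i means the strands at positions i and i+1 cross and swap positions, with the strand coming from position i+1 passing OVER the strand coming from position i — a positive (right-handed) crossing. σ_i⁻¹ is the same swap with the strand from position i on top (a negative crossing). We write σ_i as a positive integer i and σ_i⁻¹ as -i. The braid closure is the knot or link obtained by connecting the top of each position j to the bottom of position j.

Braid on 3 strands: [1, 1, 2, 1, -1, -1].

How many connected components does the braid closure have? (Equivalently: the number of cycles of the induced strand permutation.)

Track the strand permutation on 3 strands, starting from identity.
  step 1: s1 swaps positions 1,2 -> [2 1 3]
  step 2: s1 swaps positions 1,2 -> [1 2 3]
  step 3: s2 swaps positions 2,3 -> [1 3 2]
  step 4: s1 swaps positions 1,2 -> [3 1 2]
  step 5: s1^-1 swaps positions 1,2 -> [1 3 2]
  step 6: s1^-1 swaps positions 1,2 -> [3 1 2]
Final permutation (position -> original strand): [3 1 2]
Closure components = cycle count of this permutation = 1.

Answer: 1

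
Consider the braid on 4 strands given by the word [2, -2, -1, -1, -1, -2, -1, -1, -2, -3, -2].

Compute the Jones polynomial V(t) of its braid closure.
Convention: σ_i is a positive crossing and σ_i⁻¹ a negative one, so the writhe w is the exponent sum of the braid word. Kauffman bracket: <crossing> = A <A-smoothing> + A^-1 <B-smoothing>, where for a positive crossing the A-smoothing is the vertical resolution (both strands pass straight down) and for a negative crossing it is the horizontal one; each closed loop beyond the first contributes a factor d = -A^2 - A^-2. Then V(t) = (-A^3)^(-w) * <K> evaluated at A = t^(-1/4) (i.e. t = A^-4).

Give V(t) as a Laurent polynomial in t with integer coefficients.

t^-3 + t^-5 - t^-8

Derivation:
The presented braid s2 s2^-1 s1^-1 s1^-1 s1^-1 s2^-1 s1^-1 s1^-1 s2^-1 s3^-1 s2^-1 on 4 strands reduces by inverse Markov moves (closure unchanged at each step):
  Deconjugate: the word is γ·β·γ⁻¹ with γ = s2 (prefix) and γ⁻¹ = s2^-1 (suffix); strip both.
  Destabilize: the word has the form β·s3^-1 where s3^-1 occurs only as the final letter (β ∈ B_3); drop it and the last strand → 3 strands.
Reduced to β = s2^-1 s1^-1 s1^-1 s1^-1 s2^-1 s1^-1 s1^-1 s2^-1 on 3 strands, 8 crossings.
Compute on β:
Braid: s2^-1 s1^-1 s1^-1 s1^-1 s2^-1 s1^-1 s1^-1 s2^-1 on 3 strands, 8 crossings.
Writhe w = (#positive) - (#negative) = 0 - 8 = -8.
State-sum expansion of <K>. There are 2^8 = 256 states.
Smooth each crossing (0=||, 1=⌣⌢); contribution A^(Σ sign_k(1-2s_k)) * d^(L-1).
Tabulate the states by total A-exponent and number of loops L (A-exp: L × count):
  A^8: L=5 ×1
  A^6: L=4 ×7, L=6 ×1
  A^4: L=3 ×19, L=5 ×9
  A^2: L=2 ×24, L=4 ×31, L=6 ×1
  A^0: L=1 ×12, L=3 ×53, L=5 ×5
  A^-2: L=2 ×45, L=4 ×11
  A^-4: L=1 ×15, L=3 ×13
  A^-6: L=2 ×8
  A^-8: L=3 ×1
Each group contributes A^e * Σ count * d^(L-1):
Powers of d = -A^2 - A^-2: d^2 = A^4 + 2 + A^-4; d^3 = -A^6 - 3*A^2 - 3*A^-2 - A^-6; d^4 = A^8 + 4*A^4 + 6 + 4*A^-4 + A^-8; d^5 = -A^10 - 5*A^6 - 10*A^2 - 10*A^-2 - 5*A^-6 - A^-10.
  A^8 * (d^4) = A^16 + 4*A^12 + 6*A^8 + 4*A^4 + 1
  A^6 * (7*d^3 + d^5) = -A^16 - 12*A^12 - 31*A^8 - 31*A^4 - 12 - A^-4
  A^4 * (19*d^2 + 9*d^4) = 9*A^12 + 55*A^8 + 92*A^4 + 55 + 9*A^-4
  A^2 * (24*d + 31*d^3 + d^5) = -A^12 - 36*A^8 - 127*A^4 - 127 - 36*A^-4 - A^-8
  A^0 * (12 + 53*d^2 + 5*d^4) = 5*A^8 + 73*A^4 + 148 + 73*A^-4 + 5*A^-8
  A^-2 * (45*d + 11*d^3) = -11*A^4 - 78 - 78*A^-4 - 11*A^-8
  A^-4 * (15 + 13*d^2) = 13 + 41*A^-4 + 13*A^-8
  A^-6 * (8*d) = -8*A^-4 - 8*A^-8
  A^-8 * (d^2) = A^-4 + 2*A^-8 + A^-12
Summing the groups: <K> = -A^8 + A^-4 + A^-12
Normalise by the writhe: (-A^3)^(-w) = (-A^3)^(8) = A^24, so f(A) = A^24 * <K> = -A^32 + A^20 + A^12.
Substitute A = t^(-1/4), i.e. A^e → t^(-e/4): V(t) = t^-3 + t^-5 - t^-8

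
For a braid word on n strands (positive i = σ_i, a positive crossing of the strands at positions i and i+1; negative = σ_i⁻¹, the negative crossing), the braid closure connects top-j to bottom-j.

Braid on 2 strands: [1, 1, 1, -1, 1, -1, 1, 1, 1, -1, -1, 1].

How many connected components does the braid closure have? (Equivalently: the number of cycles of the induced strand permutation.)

2

Derivation:
Track the strand permutation on 2 strands, starting from identity.
  step 1: s1 swaps positions 1,2 -> [2 1]
  step 2: s1 swaps positions 1,2 -> [1 2]
  step 3: s1 swaps positions 1,2 -> [2 1]
  step 4: s1^-1 swaps positions 1,2 -> [1 2]
  step 5: s1 swaps positions 1,2 -> [2 1]
  step 6: s1^-1 swaps positions 1,2 -> [1 2]
  step 7: s1 swaps positions 1,2 -> [2 1]
  step 8: s1 swaps positions 1,2 -> [1 2]
  step 9: s1 swaps positions 1,2 -> [2 1]
  step 10: s1^-1 swaps positions 1,2 -> [1 2]
  step 11: s1^-1 swaps positions 1,2 -> [2 1]
  step 12: s1 swaps positions 1,2 -> [1 2]
Final permutation (position -> original strand): [1 2]
Closure components = cycle count of this permutation = 2.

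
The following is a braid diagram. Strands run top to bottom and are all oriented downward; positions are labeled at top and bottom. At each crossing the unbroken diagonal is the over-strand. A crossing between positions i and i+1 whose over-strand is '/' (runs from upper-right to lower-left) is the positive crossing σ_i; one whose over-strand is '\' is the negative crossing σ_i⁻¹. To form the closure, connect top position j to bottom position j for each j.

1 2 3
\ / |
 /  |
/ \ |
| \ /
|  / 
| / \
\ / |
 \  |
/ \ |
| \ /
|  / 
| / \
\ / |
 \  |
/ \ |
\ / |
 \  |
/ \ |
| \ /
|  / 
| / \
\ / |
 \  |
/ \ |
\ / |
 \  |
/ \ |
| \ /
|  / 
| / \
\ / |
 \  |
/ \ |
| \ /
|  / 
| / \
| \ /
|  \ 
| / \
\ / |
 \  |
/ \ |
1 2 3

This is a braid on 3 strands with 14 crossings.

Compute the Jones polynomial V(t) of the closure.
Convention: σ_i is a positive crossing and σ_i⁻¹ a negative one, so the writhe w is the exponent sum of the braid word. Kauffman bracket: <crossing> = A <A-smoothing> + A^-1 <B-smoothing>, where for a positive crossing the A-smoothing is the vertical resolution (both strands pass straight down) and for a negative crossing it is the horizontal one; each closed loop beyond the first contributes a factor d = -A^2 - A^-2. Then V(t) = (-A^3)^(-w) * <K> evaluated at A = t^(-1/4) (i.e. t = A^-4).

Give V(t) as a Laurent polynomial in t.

t^3 - 4*t^2 + 8*t - 11 + 15*t^-1 - 16*t^-2 + 15*t^-3 - 12*t^-4 + 8*t^-5 - 4*t^-6 + t^-7

Derivation:
Reading the diagram top to bottom ('/'-over between positions i,i+1 = s_i, '\'-over = s_i^-1): braid word = s1 s2 s1^-1 s2 s1^-1 s1^-1 s2 s1^-1 s1^-1 s2 s1^-1 s2 s2^-1 s1^-1.
The presented braid s1 s2 s1^-1 s2 s1^-1 s1^-1 s2 s1^-1 s1^-1 s2 s1^-1 s2 s2^-1 s1^-1 on 3 strands reduces by inverse Markov moves (closure unchanged at each step):
  Deconjugate: the word is γ·β·γ⁻¹ with γ = s1 s2 (prefix) and γ⁻¹ = s2^-1 s1^-1 (suffix); strip both.
Reduced to β = s1^-1 s2 s1^-1 s1^-1 s2 s1^-1 s1^-1 s2 s1^-1 s2 on 3 strands, 10 crossings.
Compute on β:
Braid: s1^-1 s2 s1^-1 s1^-1 s2 s1^-1 s1^-1 s2 s1^-1 s2 on 3 strands, 10 crossings.
Writhe w = (#positive) - (#negative) = 4 - 6 = -2.
Enumerate smoothing states for the bracket polynomial. There are 2^10 = 1024 states.
Each crossing splits two ways (0=vertical, 1=horizontal). The state's weight is A^(#A-smoothings - #B-smoothings) * d^(loops - 1).
Tabulate the states by total A-exponent and number of loops L (A-exp: L × count):
  A^10: L=7 ×1
  A^8: L=6 ×10
  A^6: L=5 ×45
  A^4: L=4 ×118, L=6 ×2
  A^2: L=3 ×193, L=5 ×17
  A^0: L=2 ×192, L=4 ×59, L=6 ×1
  A^-2: L=1 ×95, L=3 ×108, L=5 ×7
  A^-4: L=2 ×95, L=4 ×25
  A^-6: L=3 ×43, L=5 ×2
  A^-8: L=4 ×10
  A^-10: L=5 ×1
Each group contributes A^e * Σ count * d^(L-1):
Powers of d = -A^2 - A^-2: d^2 = A^4 + 2 + A^-4; d^3 = -A^6 - 3*A^2 - 3*A^-2 - A^-6; d^4 = A^8 + 4*A^4 + 6 + 4*A^-4 + A^-8; d^5 = -A^10 - 5*A^6 - 10*A^2 - 10*A^-2 - 5*A^-6 - A^-10; d^6 = A^12 + 6*A^8 + 15*A^4 + 20 + 15*A^-4 + 6*A^-8 + A^-12.
  A^10 * (d^6) = A^22 + 6*A^18 + 15*A^14 + 20*A^10 + 15*A^6 + 6*A^2 + A^-2
  A^8 * (10*d^5) = -10*A^18 - 50*A^14 - 100*A^10 - 100*A^6 - 50*A^2 - 10*A^-2
  A^6 * (45*d^4) = 45*A^14 + 180*A^10 + 270*A^6 + 180*A^2 + 45*A^-2
  A^4 * (118*d^3 + 2*d^5) = -2*A^14 - 128*A^10 - 374*A^6 - 374*A^2 - 128*A^-2 - 2*A^-6
  A^2 * (193*d^2 + 17*d^4) = 17*A^10 + 261*A^6 + 488*A^2 + 261*A^-2 + 17*A^-6
  A^0 * (192*d + 59*d^3 + d^5) = -A^10 - 64*A^6 - 379*A^2 - 379*A^-2 - 64*A^-6 - A^-10
  A^-2 * (95 + 108*d^2 + 7*d^4) = 7*A^6 + 136*A^2 + 353*A^-2 + 136*A^-6 + 7*A^-10
  A^-4 * (95*d + 25*d^3) = -25*A^2 - 170*A^-2 - 170*A^-6 - 25*A^-10
  A^-6 * (43*d^2 + 2*d^4) = 2*A^2 + 51*A^-2 + 98*A^-6 + 51*A^-10 + 2*A^-14
  A^-8 * (10*d^3) = -10*A^-2 - 30*A^-6 - 30*A^-10 - 10*A^-14
  A^-10 * (d^4) = A^-2 + 4*A^-6 + 6*A^-10 + 4*A^-14 + A^-18
Summing the groups: <K> = A^22 - 4*A^18 + 8*A^14 - 12*A^10 + 15*A^6 - 16*A^2 + 15*A^-2 - 11*A^-6 + 8*A^-10 - 4*A^-14 + A^-18
Normalise by the writhe: (-A^3)^(-w) = (-A^3)^(2) = A^6, so f(A) = A^6 * <K> = A^28 - 4*A^24 + 8*A^20 - 12*A^16 + 15*A^12 - 16*A^8 + 15*A^4 - 11 + 8*A^-4 - 4*A^-8 + A^-12.
Substitute A = t^(-1/4), i.e. A^e → t^(-e/4): V(t) = t^3 - 4*t^2 + 8*t - 11 + 15*t^-1 - 16*t^-2 + 15*t^-3 - 12*t^-4 + 8*t^-5 - 4*t^-6 + t^-7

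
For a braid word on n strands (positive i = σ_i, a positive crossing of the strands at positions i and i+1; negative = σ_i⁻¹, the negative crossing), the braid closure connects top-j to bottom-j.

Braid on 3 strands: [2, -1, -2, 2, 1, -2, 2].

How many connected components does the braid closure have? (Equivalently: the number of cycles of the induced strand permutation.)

Track the strand permutation on 3 strands, starting from identity.
  step 1: s2 swaps positions 2,3 -> [1 3 2]
  step 2: s1^-1 swaps positions 1,2 -> [3 1 2]
  step 3: s2^-1 swaps positions 2,3 -> [3 2 1]
  step 4: s2 swaps positions 2,3 -> [3 1 2]
  step 5: s1 swaps positions 1,2 -> [1 3 2]
  step 6: s2^-1 swaps positions 2,3 -> [1 2 3]
  step 7: s2 swaps positions 2,3 -> [1 3 2]
Final permutation (position -> original strand): [1 3 2]
Closure components = cycle count of this permutation = 2.

Answer: 2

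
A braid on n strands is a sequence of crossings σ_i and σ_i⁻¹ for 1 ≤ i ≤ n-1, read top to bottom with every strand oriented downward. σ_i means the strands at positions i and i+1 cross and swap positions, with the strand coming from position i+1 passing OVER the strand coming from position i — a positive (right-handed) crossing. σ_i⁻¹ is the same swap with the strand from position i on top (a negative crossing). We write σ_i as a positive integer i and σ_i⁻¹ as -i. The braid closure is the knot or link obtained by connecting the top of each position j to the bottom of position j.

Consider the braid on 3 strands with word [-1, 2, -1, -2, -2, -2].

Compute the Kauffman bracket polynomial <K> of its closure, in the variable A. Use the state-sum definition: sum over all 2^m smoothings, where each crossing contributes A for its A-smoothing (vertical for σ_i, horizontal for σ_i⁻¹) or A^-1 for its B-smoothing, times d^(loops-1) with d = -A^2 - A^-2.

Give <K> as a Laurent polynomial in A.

-A^12 + A^8 - A^4 + 2 - A^-4 + A^-8

Derivation:
Braid: s1^-1 s2 s1^-1 s2^-1 s2^-1 s2^-1 on 3 strands, 6 crossings.
Writhe w = (#positive) - (#negative) = 1 - 5 = -4.
Computing the Kauffman bracket via state sum. There are 2^6 = 64 states.
For each crossing: s=0 is the vertical smoothing, s=1 horizontal. Crossing k contributes A^(sign_k * (1 - 2*s_k)); loop factor d = -A^2 - A^-2.
Tabulate the states by total A-exponent and number of loops L (A-exp: L × count):
  A^6: L=4 ×1
  A^4: L=3 ×6
  A^2: L=2 ×12, L=4 ×3
  A^0: L=1 ×9, L=3 ×10, L=5 ×1
  A^-2: L=2 ×12, L=4 ×3
  A^-4: L=1 ×2, L=3 ×4
  A^-6: L=2 ×1
Each group contributes A^e * Σ count * d^(L-1):
Powers of d = -A^2 - A^-2: d^2 = A^4 + 2 + A^-4; d^3 = -A^6 - 3*A^2 - 3*A^-2 - A^-6; d^4 = A^8 + 4*A^4 + 6 + 4*A^-4 + A^-8.
  A^6 * (d^3) = -A^12 - 3*A^8 - 3*A^4 - 1
  A^4 * (6*d^2) = 6*A^8 + 12*A^4 + 6
  A^2 * (12*d + 3*d^3) = -3*A^8 - 21*A^4 - 21 - 3*A^-4
  A^0 * (9 + 10*d^2 + d^4) = A^8 + 14*A^4 + 35 + 14*A^-4 + A^-8
  A^-2 * (12*d + 3*d^3) = -3*A^4 - 21 - 21*A^-4 - 3*A^-8
  A^-4 * (2 + 4*d^2) = 4 + 10*A^-4 + 4*A^-8
  A^-6 * (d) = -A^-4 - A^-8
Summing the groups: <K> = -A^12 + A^8 - A^4 + 2 - A^-4 + A^-8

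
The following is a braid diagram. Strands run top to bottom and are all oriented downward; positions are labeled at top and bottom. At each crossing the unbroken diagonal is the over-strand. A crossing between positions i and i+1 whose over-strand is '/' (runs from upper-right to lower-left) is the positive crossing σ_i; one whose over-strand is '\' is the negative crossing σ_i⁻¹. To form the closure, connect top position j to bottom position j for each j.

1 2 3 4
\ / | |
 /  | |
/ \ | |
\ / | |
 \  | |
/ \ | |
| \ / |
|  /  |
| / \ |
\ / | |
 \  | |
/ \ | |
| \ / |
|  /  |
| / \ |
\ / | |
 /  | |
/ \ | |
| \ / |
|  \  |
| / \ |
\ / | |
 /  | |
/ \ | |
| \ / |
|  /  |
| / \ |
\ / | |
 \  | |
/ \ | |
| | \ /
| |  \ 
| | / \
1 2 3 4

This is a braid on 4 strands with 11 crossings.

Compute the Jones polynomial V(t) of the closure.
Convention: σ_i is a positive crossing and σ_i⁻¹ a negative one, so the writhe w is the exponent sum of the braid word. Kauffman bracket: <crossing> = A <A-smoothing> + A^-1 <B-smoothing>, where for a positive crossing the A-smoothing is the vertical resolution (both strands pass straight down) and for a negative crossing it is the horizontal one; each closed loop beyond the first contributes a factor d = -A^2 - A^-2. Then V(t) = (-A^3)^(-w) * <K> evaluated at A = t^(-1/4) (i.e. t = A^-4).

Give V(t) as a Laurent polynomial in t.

-t^5 + t^4 - t^3 + 2*t^2 - t + 2 - t^-1

Derivation:
Reading the diagram top to bottom ('/'-over between positions i,i+1 = s_i, '\'-over = s_i^-1): braid word = s1 s1^-1 s2 s1^-1 s2 s1 s2^-1 s1 s2 s1^-1 s3^-1.
The presented braid s1 s1^-1 s2 s1^-1 s2 s1 s2^-1 s1 s2 s1^-1 s3^-1 on 4 strands reduces by inverse Markov moves (closure unchanged at each step):
  Destabilize: the word has the form β·s3^-1 where s3^-1 occurs only as the final letter (β ∈ B_3); drop it and the last strand → 3 strands.
  Deconjugate: the word is γ·β·γ⁻¹ with γ = s1 (prefix) and γ⁻¹ = s1^-1 (suffix); strip both.
Reduced to β = s1^-1 s2 s1^-1 s2 s1 s2^-1 s1 s2 on 3 strands, 8 crossings.
Compute on β:
Braid: s1^-1 s2 s1^-1 s2 s1 s2^-1 s1 s2 on 3 strands, 8 crossings.
Writhe w = (#positive) - (#negative) = 5 - 3 = 2.
Computing the Kauffman bracket via state sum. There are 2^8 = 256 states.
For each crossing: s=0 is the vertical smoothing, s=1 horizontal. Crossing k contributes A^(sign_k * (1 - 2*s_k)); loop factor d = -A^2 - A^-2.
Tabulate the states by total A-exponent and number of loops L (A-exp: L × count):
  A^8: L=2 ×1
  A^6: L=1 ×3, L=3 ×5
  A^4: L=2 ×22, L=4 ×6
  A^2: L=1 ×18, L=3 ×37, L=5 ×1
  A^0: L=2 ×58, L=4 ×12
  A^-2: L=1 ×24, L=3 ×31, L=5 ×1
  A^-4: L=2 ×23, L=4 ×5
  A^-6: L=3 ×8
  A^-8: L=4 ×1
Each group contributes A^e * Σ count * d^(L-1):
Powers of d = -A^2 - A^-2: d^2 = A^4 + 2 + A^-4; d^3 = -A^6 - 3*A^2 - 3*A^-2 - A^-6; d^4 = A^8 + 4*A^4 + 6 + 4*A^-4 + A^-8.
  A^8 * (d) = -A^10 - A^6
  A^6 * (3 + 5*d^2) = 5*A^10 + 13*A^6 + 5*A^2
  A^4 * (22*d + 6*d^3) = -6*A^10 - 40*A^6 - 40*A^2 - 6*A^-2
  A^2 * (18 + 37*d^2 + d^4) = A^10 + 41*A^6 + 98*A^2 + 41*A^-2 + A^-6
  A^0 * (58*d + 12*d^3) = -12*A^6 - 94*A^2 - 94*A^-2 - 12*A^-6
  A^-2 * (24 + 31*d^2 + d^4) = A^6 + 35*A^2 + 92*A^-2 + 35*A^-6 + A^-10
  A^-4 * (23*d + 5*d^3) = -5*A^2 - 38*A^-2 - 38*A^-6 - 5*A^-10
  A^-6 * (8*d^2) = 8*A^-2 + 16*A^-6 + 8*A^-10
  A^-8 * (d^3) = -A^-2 - 3*A^-6 - 3*A^-10 - A^-14
Summing the groups: <K> = -A^10 + 2*A^6 - A^2 + 2*A^-2 - A^-6 + A^-10 - A^-14
Normalise by the writhe: (-A^3)^(-w) = (-A^3)^(-2) = A^-6, so f(A) = A^-6 * <K> = -A^4 + 2 - A^-4 + 2*A^-8 - A^-12 + A^-16 - A^-20.
Substitute A = t^(-1/4), i.e. A^e → t^(-e/4): V(t) = -t^5 + t^4 - t^3 + 2*t^2 - t + 2 - t^-1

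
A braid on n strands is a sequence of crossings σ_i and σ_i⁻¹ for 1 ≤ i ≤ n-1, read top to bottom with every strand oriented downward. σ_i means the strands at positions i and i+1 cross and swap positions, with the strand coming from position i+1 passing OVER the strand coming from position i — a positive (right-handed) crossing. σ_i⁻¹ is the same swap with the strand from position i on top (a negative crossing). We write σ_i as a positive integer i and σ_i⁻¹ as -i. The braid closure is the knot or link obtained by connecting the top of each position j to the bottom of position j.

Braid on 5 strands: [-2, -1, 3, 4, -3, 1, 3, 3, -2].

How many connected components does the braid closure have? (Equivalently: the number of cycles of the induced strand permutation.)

Track the strand permutation on 5 strands, starting from identity.
  step 1: s2^-1 swaps positions 2,3 -> [1 3 2 4 5]
  step 2: s1^-1 swaps positions 1,2 -> [3 1 2 4 5]
  step 3: s3 swaps positions 3,4 -> [3 1 4 2 5]
  step 4: s4 swaps positions 4,5 -> [3 1 4 5 2]
  step 5: s3^-1 swaps positions 3,4 -> [3 1 5 4 2]
  step 6: s1 swaps positions 1,2 -> [1 3 5 4 2]
  step 7: s3 swaps positions 3,4 -> [1 3 4 5 2]
  step 8: s3 swaps positions 3,4 -> [1 3 5 4 2]
  step 9: s2^-1 swaps positions 2,3 -> [1 5 3 4 2]
Final permutation (position -> original strand): [1 5 3 4 2]
Closure components = cycle count of this permutation = 4.

Answer: 4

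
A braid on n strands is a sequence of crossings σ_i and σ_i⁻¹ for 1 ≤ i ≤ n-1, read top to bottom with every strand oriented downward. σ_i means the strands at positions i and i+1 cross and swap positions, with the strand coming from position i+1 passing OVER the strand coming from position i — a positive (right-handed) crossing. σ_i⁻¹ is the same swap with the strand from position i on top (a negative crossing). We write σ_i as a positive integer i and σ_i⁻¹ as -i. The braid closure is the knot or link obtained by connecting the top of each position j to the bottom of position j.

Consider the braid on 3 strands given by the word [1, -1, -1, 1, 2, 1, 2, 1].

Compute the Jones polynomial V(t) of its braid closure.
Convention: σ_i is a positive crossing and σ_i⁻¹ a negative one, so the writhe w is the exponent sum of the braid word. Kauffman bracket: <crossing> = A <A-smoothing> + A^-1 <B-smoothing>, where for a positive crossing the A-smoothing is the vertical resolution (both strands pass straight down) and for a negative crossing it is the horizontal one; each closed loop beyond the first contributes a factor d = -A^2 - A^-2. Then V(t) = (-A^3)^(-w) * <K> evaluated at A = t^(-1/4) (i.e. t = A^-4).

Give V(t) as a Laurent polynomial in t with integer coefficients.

First cancel adjacent σ_i σ_i⁻¹ pairs (Reidemeister II — same braid, same closure): s1 s1^-1 s1^-1 s1 s2 s1 s2 s1 → s2 s1 s2 s1.
Braid: s2 s1 s2 s1 on 3 strands, 4 crossings.
Writhe w = (#positive) - (#negative) = 4 - 0 = 4.
Enumerate smoothing states for the bracket polynomial. There are 2^4 = 16 states.
Smooth each crossing (0=||, 1=⌣⌢); contribution A^(Σ sign_k(1-2s_k)) * d^(L-1).
  state 0000: A-exp=+4, loops=3, term = A^4 * d^2
  state 0001: A-exp=+2, loops=2, term = A^2 * d^1
  state 0010: A-exp=+2, loops=2, term = A^2 * d^1
  state 0011: A-exp=+0, loops=1, term = A^0 * d^0
  state 0100: A-exp=+2, loops=2, term = A^2 * d^1
  state 0101: A-exp=+0, loops=3, term = A^0 * d^2
  state 0110: A-exp=+0, loops=1, term = A^0 * d^0
  state 0111: A-exp=-2, loops=2, term = A^-2 * d^1
  state 1000: A-exp=+2, loops=2, term = A^2 * d^1
  state 1001: A-exp=+0, loops=1, term = A^0 * d^0
  state 1010: A-exp=+0, loops=3, term = A^0 * d^2
  state 1011: A-exp=-2, loops=2, term = A^-2 * d^1
  state 1100: A-exp=+0, loops=1, term = A^0 * d^0
  state 1101: A-exp=-2, loops=2, term = A^-2 * d^1
  state 1110: A-exp=-2, loops=2, term = A^-2 * d^1
  state 1111: A-exp=-4, loops=1, term = A^-4 * d^0
Collect the terms by A-exponent (count of states per loop number):
Powers of d = -A^2 - A^-2: d^2 = A^4 + 2 + A^-4.
  A^4 * (d^2) = A^8 + 2*A^4 + 1
  A^2 * (4*d) = -4*A^4 - 4
  A^0 * (4 + 2*d^2) = 2*A^4 + 8 + 2*A^-4
  A^-2 * (4*d) = -4 - 4*A^-4
  A^-4 * (1) = A^-4
Summing the groups: <K> = A^8 + 1 - A^-4
Normalise by the writhe: (-A^3)^(-w) = (-A^3)^(-4) = A^-12, so f(A) = A^-12 * <K> = A^-4 + A^-12 - A^-16.
Substitute A = t^(-1/4), i.e. A^e → t^(-e/4): V(t) = -t^4 + t^3 + t

Answer: -t^4 + t^3 + t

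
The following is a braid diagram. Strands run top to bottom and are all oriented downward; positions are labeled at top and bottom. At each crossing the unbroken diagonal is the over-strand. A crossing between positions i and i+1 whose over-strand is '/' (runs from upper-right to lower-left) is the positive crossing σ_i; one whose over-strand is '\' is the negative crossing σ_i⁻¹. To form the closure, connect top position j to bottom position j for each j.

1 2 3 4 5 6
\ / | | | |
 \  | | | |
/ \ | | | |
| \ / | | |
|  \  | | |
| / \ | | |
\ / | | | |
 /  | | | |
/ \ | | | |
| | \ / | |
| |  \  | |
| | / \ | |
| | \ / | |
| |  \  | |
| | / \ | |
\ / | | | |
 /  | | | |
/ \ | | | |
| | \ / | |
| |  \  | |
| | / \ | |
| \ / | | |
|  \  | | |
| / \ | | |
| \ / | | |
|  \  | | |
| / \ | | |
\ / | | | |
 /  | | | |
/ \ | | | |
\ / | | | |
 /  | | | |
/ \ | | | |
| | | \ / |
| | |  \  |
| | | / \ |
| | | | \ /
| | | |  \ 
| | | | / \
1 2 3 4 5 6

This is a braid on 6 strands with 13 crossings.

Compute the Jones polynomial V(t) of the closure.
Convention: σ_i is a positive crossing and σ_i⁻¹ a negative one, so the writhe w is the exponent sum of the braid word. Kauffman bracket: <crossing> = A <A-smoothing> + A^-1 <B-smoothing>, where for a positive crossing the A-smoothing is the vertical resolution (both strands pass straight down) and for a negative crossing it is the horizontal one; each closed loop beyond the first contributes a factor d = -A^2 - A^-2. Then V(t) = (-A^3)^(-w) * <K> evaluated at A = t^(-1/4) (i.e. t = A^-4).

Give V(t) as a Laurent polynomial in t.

Reading the diagram top to bottom ('/'-over between positions i,i+1 = s_i, '\'-over = s_i^-1): braid word = s1^-1 s2^-1 s1 s3^-1 s3^-1 s1 s3^-1 s2^-1 s2^-1 s1 s1 s4^-1 s5^-1.
The presented braid s1^-1 s2^-1 s1 s3^-1 s3^-1 s1 s3^-1 s2^-1 s2^-1 s1 s1 s4^-1 s5^-1 on 6 strands reduces by inverse Markov moves (closure unchanged at each step):
  Destabilize: the word has the form β·s5^-1 where s5^-1 occurs only as the final letter (β ∈ B_5); drop it and the last strand → 5 strands.
  Destabilize: the word has the form β·s4^-1 where s4^-1 occurs only as the final letter (β ∈ B_4); drop it and the last strand → 4 strands.
  Deconjugate: the word is γ·β·γ⁻¹ with γ = s1^-1 (prefix) and γ⁻¹ = s1 (suffix); strip both.
Reduced to β = s2^-1 s1 s3^-1 s3^-1 s1 s3^-1 s2^-1 s2^-1 s1 on 4 strands, 9 crossings.
Compute on β:
Braid: s2^-1 s1 s3^-1 s3^-1 s1 s3^-1 s2^-1 s2^-1 s1 on 4 strands, 9 crossings.
Writhe w = (#positive) - (#negative) = 3 - 6 = -3.
Enumerate smoothing states for the bracket polynomial. There are 2^9 = 512 states.
Smooth each crossing (0=||, 1=⌣⌢); contribution A^(Σ sign_k(1-2s_k)) * d^(L-1).
Tabulate the states by total A-exponent and number of loops L (A-exp: L × count):
  A^9: L=6 ×1
  A^7: L=5 ×9
  A^5: L=4 ×35, L=6 ×1
  A^3: L=3 ×73, L=5 ×11
  A^1: L=2 ×81, L=4 ×44, L=6 ×1
  A^-1: L=1 ×39, L=3 ×77, L=5 ×10
  A^-3: L=2 ×55, L=4 ×28, L=6 ×1
  A^-5: L=3 ×32, L=5 ×4
  A^-7: L=4 ×9
  A^-9: L=5 ×1
Each group contributes A^e * Σ count * d^(L-1):
Powers of d = -A^2 - A^-2: d^2 = A^4 + 2 + A^-4; d^3 = -A^6 - 3*A^2 - 3*A^-2 - A^-6; d^4 = A^8 + 4*A^4 + 6 + 4*A^-4 + A^-8; d^5 = -A^10 - 5*A^6 - 10*A^2 - 10*A^-2 - 5*A^-6 - A^-10.
  A^9 * (d^5) = -A^19 - 5*A^15 - 10*A^11 - 10*A^7 - 5*A^3 - A^-1
  A^7 * (9*d^4) = 9*A^15 + 36*A^11 + 54*A^7 + 36*A^3 + 9*A^-1
  A^5 * (35*d^3 + d^5) = -A^15 - 40*A^11 - 115*A^7 - 115*A^3 - 40*A^-1 - A^-5
  A^3 * (73*d^2 + 11*d^4) = 11*A^11 + 117*A^7 + 212*A^3 + 117*A^-1 + 11*A^-5
  A^1 * (81*d + 44*d^3 + d^5) = -A^11 - 49*A^7 - 223*A^3 - 223*A^-1 - 49*A^-5 - A^-9
  A^-1 * (39 + 77*d^2 + 10*d^4) = 10*A^7 + 117*A^3 + 253*A^-1 + 117*A^-5 + 10*A^-9
  A^-3 * (55*d + 28*d^3 + d^5) = -A^7 - 33*A^3 - 149*A^-1 - 149*A^-5 - 33*A^-9 - A^-13
  A^-5 * (32*d^2 + 4*d^4) = 4*A^3 + 48*A^-1 + 88*A^-5 + 48*A^-9 + 4*A^-13
  A^-7 * (9*d^3) = -9*A^-1 - 27*A^-5 - 27*A^-9 - 9*A^-13
  A^-9 * (d^4) = A^-1 + 4*A^-5 + 6*A^-9 + 4*A^-13 + A^-17
Summing the groups: <K> = -A^19 + 3*A^15 - 4*A^11 + 6*A^7 - 7*A^3 + 6*A^-1 - 6*A^-5 + 3*A^-9 - 2*A^-13 + A^-17
Normalise by the writhe: (-A^3)^(-w) = (-A^3)^(3) = -A^9, so f(A) = -A^9 * <K> = A^28 - 3*A^24 + 4*A^20 - 6*A^16 + 7*A^12 - 6*A^8 + 6*A^4 - 3 + 2*A^-4 - A^-8.
Substitute A = t^(-1/4), i.e. A^e → t^(-e/4): V(t) = -t^2 + 2*t - 3 + 6*t^-1 - 6*t^-2 + 7*t^-3 - 6*t^-4 + 4*t^-5 - 3*t^-6 + t^-7

Answer: -t^2 + 2*t - 3 + 6*t^-1 - 6*t^-2 + 7*t^-3 - 6*t^-4 + 4*t^-5 - 3*t^-6 + t^-7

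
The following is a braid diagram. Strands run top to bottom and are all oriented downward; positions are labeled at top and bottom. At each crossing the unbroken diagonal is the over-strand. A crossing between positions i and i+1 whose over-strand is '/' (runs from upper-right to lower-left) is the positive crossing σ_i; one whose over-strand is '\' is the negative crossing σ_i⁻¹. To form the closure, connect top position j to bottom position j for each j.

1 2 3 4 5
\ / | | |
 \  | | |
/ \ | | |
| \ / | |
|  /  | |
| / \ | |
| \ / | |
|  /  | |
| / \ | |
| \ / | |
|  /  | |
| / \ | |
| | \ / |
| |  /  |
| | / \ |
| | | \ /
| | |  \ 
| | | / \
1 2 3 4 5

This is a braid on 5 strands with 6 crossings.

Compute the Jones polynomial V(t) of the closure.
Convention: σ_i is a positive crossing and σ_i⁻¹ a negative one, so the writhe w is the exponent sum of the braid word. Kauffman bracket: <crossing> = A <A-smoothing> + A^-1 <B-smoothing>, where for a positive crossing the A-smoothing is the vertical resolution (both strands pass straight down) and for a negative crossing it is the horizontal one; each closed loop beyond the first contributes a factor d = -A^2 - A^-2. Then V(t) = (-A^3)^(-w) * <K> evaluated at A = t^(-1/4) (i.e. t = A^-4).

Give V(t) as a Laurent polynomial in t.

-t^4 + t^3 + t

Derivation:
Reading the diagram top to bottom ('/'-over between positions i,i+1 = s_i, '\'-over = s_i^-1): braid word = s1^-1 s2 s2 s2 s3 s4^-1.
The presented braid s1^-1 s2 s2 s2 s3 s4^-1 on 5 strands reduces by inverse Markov moves (closure unchanged at each step):
  Destabilize: the word has the form β·s4^-1 where s4^-1 occurs only as the final letter (β ∈ B_4); drop it and the last strand → 4 strands.
Reduced to β = s1^-1 s2 s2 s2 s3 on 4 strands, 5 crossings.
Compute on β:
Braid: s1^-1 s2 s2 s2 s3 on 4 strands, 5 crossings.
Writhe w = (#positive) - (#negative) = 4 - 1 = 3.
Computing the Kauffman bracket via state sum. There are 2^5 = 32 states.
Each crossing splits two ways (0=vertical, 1=horizontal). The state's weight is A^(#A-smoothings - #B-smoothings) * d^(loops - 1).
  state 00000: A-exp=+3, loops=4, term = A^3 * d^3
  state 00001: A-exp=+1, loops=3, term = A^1 * d^2
  state 00010: A-exp=+1, loops=3, term = A^1 * d^2
  state 00011: A-exp=-1, loops=2, term = A^-1 * d^1
  state 00100: A-exp=+1, loops=3, term = A^1 * d^2
  state 00101: A-exp=-1, loops=2, term = A^-1 * d^1
  state 00110: A-exp=-1, loops=4, term = A^-1 * d^3
  state 00111: A-exp=-3, loops=3, term = A^-3 * d^2
  state 01000: A-exp=+1, loops=3, term = A^1 * d^2
  state 01001: A-exp=-1, loops=2, term = A^-1 * d^1
  state 01010: A-exp=-1, loops=4, term = A^-1 * d^3
  state 01011: A-exp=-3, loops=3, term = A^-3 * d^2
  state 01100: A-exp=-1, loops=4, term = A^-1 * d^3
  state 01101: A-exp=-3, loops=3, term = A^-3 * d^2
  state 01110: A-exp=-3, loops=5, term = A^-3 * d^4
  state 01111: A-exp=-5, loops=4, term = A^-5 * d^3
  state 10000: A-exp=+5, loops=3, term = A^5 * d^2
  state 10001: A-exp=+3, loops=2, term = A^3 * d^1
  state 10010: A-exp=+3, loops=2, term = A^3 * d^1
  state 10011: A-exp=+1, loops=1, term = A^1 * d^0
  state 10100: A-exp=+3, loops=2, term = A^3 * d^1
  state 10101: A-exp=+1, loops=1, term = A^1 * d^0
  state 10110: A-exp=+1, loops=3, term = A^1 * d^2
  state 10111: A-exp=-1, loops=2, term = A^-1 * d^1
  state 11000: A-exp=+3, loops=2, term = A^3 * d^1
  state 11001: A-exp=+1, loops=1, term = A^1 * d^0
  state 11010: A-exp=+1, loops=3, term = A^1 * d^2
  state 11011: A-exp=-1, loops=2, term = A^-1 * d^1
  state 11100: A-exp=+1, loops=3, term = A^1 * d^2
  state 11101: A-exp=-1, loops=2, term = A^-1 * d^1
  state 11110: A-exp=-1, loops=4, term = A^-1 * d^3
  state 11111: A-exp=-3, loops=3, term = A^-3 * d^2
Collect the terms by A-exponent (count of states per loop number):
Powers of d = -A^2 - A^-2: d^2 = A^4 + 2 + A^-4; d^3 = -A^6 - 3*A^2 - 3*A^-2 - A^-6; d^4 = A^8 + 4*A^4 + 6 + 4*A^-4 + A^-8.
  A^5 * (d^2) = A^9 + 2*A^5 + A
  A^3 * (4*d + d^3) = -A^9 - 7*A^5 - 7*A - A^-3
  A^1 * (3 + 7*d^2) = 7*A^5 + 17*A + 7*A^-3
  A^-1 * (6*d + 4*d^3) = -4*A^5 - 18*A - 18*A^-3 - 4*A^-7
  A^-3 * (4*d^2 + d^4) = A^5 + 8*A + 14*A^-3 + 8*A^-7 + A^-11
  A^-5 * (d^3) = -A - 3*A^-3 - 3*A^-7 - A^-11
Summing the groups: <K> = -A^5 - A^-3 + A^-7
Normalise by the writhe: (-A^3)^(-w) = (-A^3)^(-3) = -A^-9, so f(A) = -A^-9 * <K> = A^-4 + A^-12 - A^-16.
Substitute A = t^(-1/4), i.e. A^e → t^(-e/4): V(t) = -t^4 + t^3 + t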